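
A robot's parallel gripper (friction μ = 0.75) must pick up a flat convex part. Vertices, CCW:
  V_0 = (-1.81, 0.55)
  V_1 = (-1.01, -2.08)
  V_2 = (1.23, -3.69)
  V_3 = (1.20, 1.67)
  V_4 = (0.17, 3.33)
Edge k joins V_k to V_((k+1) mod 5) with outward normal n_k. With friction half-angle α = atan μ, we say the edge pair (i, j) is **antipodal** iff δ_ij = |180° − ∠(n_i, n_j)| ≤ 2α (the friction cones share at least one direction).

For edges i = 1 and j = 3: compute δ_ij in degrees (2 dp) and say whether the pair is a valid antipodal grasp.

α = atan 0.75 = 36.87°;  2α = 73.74°
edge 1: e_1 = (+2.24, -1.61);  n_1 = (-0.5836, -0.8120)
edge 3: e_3 = (-1.03, +1.66);  n_3 = (+0.8497, +0.5272)
∠(n_1, n_3) = 157.53°
δ = |180° − 157.53°| = 22.47°
22.47° ≤ 2α = 73.74°  →  valid

δ = 22.47°, valid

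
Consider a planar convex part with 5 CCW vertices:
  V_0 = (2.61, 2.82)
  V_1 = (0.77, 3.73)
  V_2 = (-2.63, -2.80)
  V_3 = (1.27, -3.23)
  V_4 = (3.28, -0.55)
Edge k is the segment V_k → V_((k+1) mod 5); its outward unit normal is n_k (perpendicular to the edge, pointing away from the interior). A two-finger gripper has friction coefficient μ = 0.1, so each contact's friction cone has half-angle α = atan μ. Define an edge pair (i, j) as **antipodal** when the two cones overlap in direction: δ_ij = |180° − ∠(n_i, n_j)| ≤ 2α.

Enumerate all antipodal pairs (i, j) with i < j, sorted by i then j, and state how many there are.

count = 1; pairs: (1,3)

α = atan 0.1 = 5.71°;  2α = 11.42°
n_0 = (+0.4433, +0.8964)
n_1 = (-0.8870, +0.4618)
n_2 = (-0.1096, -0.9940)
n_3 = (+0.8000, -0.6000)
n_4 = (+0.9808, +0.1950)
  (0,1): δ = 91.19°  ·
  (0,2): δ = 20.02°  ·
  (0,3): δ = 79.45°  ·
  (0,4): δ = 127.56°  ·
  (1,2): δ = 68.79°  ·
  (1,3): δ = 9.37°  ✓
  (1,4): δ = 38.75°  ·
  (2,3): δ = 120.58°  ·
  (2,4): δ = 72.46°  ·
  (3,4): δ = 131.89°  ·
antipodal pairs: 1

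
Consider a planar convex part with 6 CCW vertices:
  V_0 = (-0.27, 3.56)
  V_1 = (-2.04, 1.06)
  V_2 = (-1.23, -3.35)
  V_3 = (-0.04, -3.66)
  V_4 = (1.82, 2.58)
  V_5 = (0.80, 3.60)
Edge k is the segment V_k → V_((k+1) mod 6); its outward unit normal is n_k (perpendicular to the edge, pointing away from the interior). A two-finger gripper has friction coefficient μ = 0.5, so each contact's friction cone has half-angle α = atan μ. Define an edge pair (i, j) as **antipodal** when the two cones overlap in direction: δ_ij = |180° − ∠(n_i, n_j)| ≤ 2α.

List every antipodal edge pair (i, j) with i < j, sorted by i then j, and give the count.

count = 5; pairs: (0,3), (1,3), (1,4), (2,4), (2,5)

α = atan 0.5 = 26.57°;  2α = 53.13°
n_0 = (-0.8162, +0.5778)
n_1 = (-0.9835, -0.1807)
n_2 = (-0.2521, -0.9677)
n_3 = (+0.9583, -0.2857)
n_4 = (+0.7071, +0.7071)
n_5 = (-0.0374, +0.9993)
  (0,1): δ = 134.29°  ·
  (0,2): δ = 69.30°  ·
  (0,3): δ = 18.70°  ✓
  (0,4): δ = 80.30°  ·
  (0,5): δ = 127.44°  ·
  (1,2): δ = 115.01°  ·
  (1,3): δ = 27.01°  ✓
  (1,4): δ = 34.59°  ✓
  (1,5): δ = 81.73°  ·
  (2,3): δ = 92.00°  ·
  (2,4): δ = 30.40°  ✓
  (2,5): δ = 16.74°  ✓
  (3,4): δ = 118.40°  ·
  (3,5): δ = 71.26°  ·
  (4,5): δ = 132.86°  ·
antipodal pairs: 5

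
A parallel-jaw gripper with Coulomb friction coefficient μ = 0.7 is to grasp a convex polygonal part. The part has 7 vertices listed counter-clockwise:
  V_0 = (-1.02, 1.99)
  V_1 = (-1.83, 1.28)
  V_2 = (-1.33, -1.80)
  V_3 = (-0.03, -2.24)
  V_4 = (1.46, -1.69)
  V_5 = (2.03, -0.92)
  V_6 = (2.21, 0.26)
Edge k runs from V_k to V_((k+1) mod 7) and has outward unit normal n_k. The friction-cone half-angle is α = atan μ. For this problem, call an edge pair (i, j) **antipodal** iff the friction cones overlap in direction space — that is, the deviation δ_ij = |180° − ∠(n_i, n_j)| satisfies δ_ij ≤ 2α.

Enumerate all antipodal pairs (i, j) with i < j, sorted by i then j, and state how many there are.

count = 9; pairs: (0,2), (0,3), (0,4), (0,5), (1,4), (1,5), (1,6), (2,6), (3,6)

α = atan 0.7 = 34.99°;  2α = 69.98°
n_0 = (-0.6592, +0.7520)
n_1 = (-0.9871, -0.1602)
n_2 = (-0.3206, -0.9472)
n_3 = (+0.3463, -0.9381)
n_4 = (+0.8037, -0.5950)
n_5 = (+0.9886, -0.1508)
n_6 = (+0.4721, +0.8815)
  (0,1): δ = 122.02°  ·
  (0,2): δ = 59.93°  ✓
  (0,3): δ = 20.98°  ✓
  (0,4): δ = 12.25°  ✓
  (0,5): δ = 40.09°  ✓
  (0,6): δ = 110.59°  ·
  (1,2): δ = 117.92°  ·
  (1,3): δ = 78.96°  ·
  (1,4): δ = 45.73°  ✓
  (1,5): δ = 17.89°  ✓
  (1,6): δ = 52.61°  ✓
  (2,3): δ = 141.04°  ·
  (2,4): δ = 107.81°  ·
  (2,5): δ = 79.97°  ·
  (2,6): δ = 9.47°  ✓
  (3,4): δ = 146.77°  ·
  (3,5): δ = 118.93°  ·
  (3,6): δ = 48.43°  ✓
  (4,5): δ = 152.16°  ·
  (4,6): δ = 81.66°  ·
  (5,6): δ = 109.50°  ·
antipodal pairs: 9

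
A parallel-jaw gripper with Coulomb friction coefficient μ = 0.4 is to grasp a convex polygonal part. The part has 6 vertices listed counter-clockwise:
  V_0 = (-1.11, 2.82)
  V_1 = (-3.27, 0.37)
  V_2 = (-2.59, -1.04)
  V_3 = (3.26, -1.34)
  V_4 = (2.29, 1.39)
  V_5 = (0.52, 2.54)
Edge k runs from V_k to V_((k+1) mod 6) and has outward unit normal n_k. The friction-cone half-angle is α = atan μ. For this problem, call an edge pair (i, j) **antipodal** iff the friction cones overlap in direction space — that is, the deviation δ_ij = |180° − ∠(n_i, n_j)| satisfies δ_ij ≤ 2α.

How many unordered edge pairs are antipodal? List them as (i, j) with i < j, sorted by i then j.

count = 4; pairs: (1,3), (1,4), (2,4), (2,5)

α = atan 0.4 = 21.80°;  2α = 43.60°
n_0 = (-0.7501, +0.6613)
n_1 = (-0.9007, -0.4344)
n_2 = (-0.0512, -0.9987)
n_3 = (+0.9423, +0.3348)
n_4 = (+0.5448, +0.8386)
n_5 = (+0.1693, +0.9856)
  (0,1): δ = 112.85°  ·
  (0,2): δ = 51.54°  ·
  (0,3): δ = 60.96°  ·
  (0,4): δ = 98.39°  ·
  (0,5): δ = 121.65°  ·
  (1,2): δ = 118.68°  ·
  (1,3): δ = 6.19°  ✓
  (1,4): δ = 31.24°  ✓
  (1,5): δ = 54.51°  ·
  (2,3): δ = 67.50°  ·
  (2,4): δ = 30.08°  ✓
  (2,5): δ = 6.81°  ✓
  (3,4): δ = 142.57°  ·
  (3,5): δ = 119.31°  ·
  (4,5): δ = 156.73°  ·
antipodal pairs: 4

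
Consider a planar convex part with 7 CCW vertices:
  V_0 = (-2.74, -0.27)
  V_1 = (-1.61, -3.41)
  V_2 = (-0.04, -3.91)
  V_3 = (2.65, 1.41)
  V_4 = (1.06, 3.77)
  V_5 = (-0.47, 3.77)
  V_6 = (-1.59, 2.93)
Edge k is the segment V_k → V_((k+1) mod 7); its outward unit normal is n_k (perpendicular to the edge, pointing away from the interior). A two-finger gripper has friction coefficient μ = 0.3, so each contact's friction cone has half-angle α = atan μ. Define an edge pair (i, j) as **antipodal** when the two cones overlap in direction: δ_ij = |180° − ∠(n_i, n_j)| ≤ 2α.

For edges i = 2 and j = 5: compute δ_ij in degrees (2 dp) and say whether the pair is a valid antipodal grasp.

α = atan 0.3 = 16.70°;  2α = 33.40°
edge 2: e_2 = (+2.69, +5.32);  n_2 = (+0.8924, -0.4512)
edge 5: e_5 = (-1.12, -0.84);  n_5 = (-0.6000, +0.8000)
∠(n_2, n_5) = 153.69°
δ = |180° − 153.69°| = 26.31°
26.31° ≤ 2α = 33.40°  →  valid

δ = 26.31°, valid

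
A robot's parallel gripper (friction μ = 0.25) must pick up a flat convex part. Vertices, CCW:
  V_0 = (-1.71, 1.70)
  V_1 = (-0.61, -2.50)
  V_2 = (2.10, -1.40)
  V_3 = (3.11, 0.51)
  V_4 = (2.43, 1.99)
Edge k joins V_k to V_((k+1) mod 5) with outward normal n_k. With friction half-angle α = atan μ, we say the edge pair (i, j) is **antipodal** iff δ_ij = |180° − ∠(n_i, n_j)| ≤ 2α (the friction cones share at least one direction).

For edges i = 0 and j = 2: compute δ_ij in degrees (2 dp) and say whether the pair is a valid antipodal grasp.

α = atan 0.25 = 14.04°;  2α = 28.07°
edge 0: e_0 = (+1.10, -4.20);  n_0 = (-0.9674, -0.2534)
edge 2: e_2 = (+1.01, +1.91);  n_2 = (+0.8840, -0.4675)
∠(n_0, n_2) = 137.45°
δ = |180° − 137.45°| = 42.55°
42.55° > 2α = 28.07°  →  invalid

δ = 42.55°, invalid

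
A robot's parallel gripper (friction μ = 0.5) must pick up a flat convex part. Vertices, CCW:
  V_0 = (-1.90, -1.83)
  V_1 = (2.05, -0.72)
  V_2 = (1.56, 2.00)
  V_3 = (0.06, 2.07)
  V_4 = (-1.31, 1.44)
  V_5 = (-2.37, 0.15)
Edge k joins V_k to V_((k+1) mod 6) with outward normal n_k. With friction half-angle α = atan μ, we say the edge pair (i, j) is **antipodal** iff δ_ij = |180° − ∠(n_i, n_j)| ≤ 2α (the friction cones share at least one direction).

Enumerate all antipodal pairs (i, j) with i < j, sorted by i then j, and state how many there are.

count = 5; pairs: (0,2), (0,3), (0,4), (1,4), (1,5)

α = atan 0.5 = 26.57°;  2α = 53.13°
n_0 = (+0.2705, -0.9627)
n_1 = (+0.9842, +0.1773)
n_2 = (+0.0466, +0.9989)
n_3 = (-0.4178, +0.9085)
n_4 = (-0.7726, +0.6349)
n_5 = (-0.9730, -0.2310)
  (0,1): δ = 95.48°  ·
  (0,2): δ = 18.37°  ✓
  (0,3): δ = 9.00°  ✓
  (0,4): δ = 34.89°  ✓
  (0,5): δ = 87.66°  ·
  (1,2): δ = 102.88°  ·
  (1,3): δ = 75.52°  ·
  (1,4): δ = 49.62°  ✓
  (1,5): δ = 3.14°  ✓
  (2,3): δ = 152.63°  ·
  (2,4): δ = 126.74°  ·
  (2,5): δ = 73.97°  ·
  (3,4): δ = 154.11°  ·
  (3,5): δ = 101.34°  ·
  (4,5): δ = 127.24°  ·
antipodal pairs: 5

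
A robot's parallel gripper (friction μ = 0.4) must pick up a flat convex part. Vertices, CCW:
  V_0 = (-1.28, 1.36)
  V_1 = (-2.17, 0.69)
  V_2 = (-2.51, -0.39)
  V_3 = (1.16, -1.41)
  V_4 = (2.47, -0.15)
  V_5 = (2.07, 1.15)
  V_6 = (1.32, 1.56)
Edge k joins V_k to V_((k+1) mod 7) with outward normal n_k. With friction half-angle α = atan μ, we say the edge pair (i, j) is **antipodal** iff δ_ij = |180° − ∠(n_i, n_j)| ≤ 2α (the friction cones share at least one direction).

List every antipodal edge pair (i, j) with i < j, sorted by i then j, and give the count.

α = atan 0.4 = 21.80°;  2α = 43.60°
n_0 = (-0.6014, +0.7989)
n_1 = (-0.9538, +0.3003)
n_2 = (-0.2678, -0.9635)
n_3 = (+0.6932, -0.7207)
n_4 = (+0.9558, +0.2941)
n_5 = (+0.4797, +0.8774)
n_6 = (-0.0767, +0.9971)
  (0,1): δ = 144.45°  ·
  (0,2): δ = 52.50°  ·
  (0,3): δ = 6.91°  ✓
  (0,4): δ = 70.13°  ·
  (0,5): δ = 114.36°  ·
  (0,6): δ = 147.43°  ·
  (1,2): δ = 88.06°  ·
  (1,3): δ = 28.64°  ✓
  (1,4): δ = 34.58°  ✓
  (1,5): δ = 78.81°  ·
  (1,6): δ = 111.87°  ·
  (2,3): δ = 120.58°  ·
  (2,4): δ = 57.37°  ·
  (2,5): δ = 13.13°  ✓
  (2,6): δ = 19.93°  ✓
  (3,4): δ = 116.78°  ·
  (3,5): δ = 72.55°  ·
  (3,6): δ = 39.49°  ✓
  (4,5): δ = 135.77°  ·
  (4,6): δ = 102.70°  ·
  (5,6): δ = 146.94°  ·
antipodal pairs: 6

count = 6; pairs: (0,3), (1,3), (1,4), (2,5), (2,6), (3,6)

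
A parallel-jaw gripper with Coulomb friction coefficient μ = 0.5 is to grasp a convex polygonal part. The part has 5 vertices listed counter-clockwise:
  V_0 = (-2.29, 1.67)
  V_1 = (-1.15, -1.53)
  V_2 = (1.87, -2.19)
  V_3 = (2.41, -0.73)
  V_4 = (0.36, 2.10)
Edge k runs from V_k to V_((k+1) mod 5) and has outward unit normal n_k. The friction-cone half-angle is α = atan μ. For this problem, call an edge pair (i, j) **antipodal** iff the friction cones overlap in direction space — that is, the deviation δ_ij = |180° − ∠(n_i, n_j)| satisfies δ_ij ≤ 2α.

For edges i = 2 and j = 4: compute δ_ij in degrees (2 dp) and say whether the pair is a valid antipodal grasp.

α = atan 0.5 = 26.57°;  2α = 53.13°
edge 2: e_2 = (+0.54, +1.46);  n_2 = (+0.9379, -0.3469)
edge 4: e_4 = (-2.65, -0.43);  n_4 = (-0.1602, +0.9871)
∠(n_2, n_4) = 119.51°
δ = |180° − 119.51°| = 60.49°
60.49° > 2α = 53.13°  →  invalid

δ = 60.49°, invalid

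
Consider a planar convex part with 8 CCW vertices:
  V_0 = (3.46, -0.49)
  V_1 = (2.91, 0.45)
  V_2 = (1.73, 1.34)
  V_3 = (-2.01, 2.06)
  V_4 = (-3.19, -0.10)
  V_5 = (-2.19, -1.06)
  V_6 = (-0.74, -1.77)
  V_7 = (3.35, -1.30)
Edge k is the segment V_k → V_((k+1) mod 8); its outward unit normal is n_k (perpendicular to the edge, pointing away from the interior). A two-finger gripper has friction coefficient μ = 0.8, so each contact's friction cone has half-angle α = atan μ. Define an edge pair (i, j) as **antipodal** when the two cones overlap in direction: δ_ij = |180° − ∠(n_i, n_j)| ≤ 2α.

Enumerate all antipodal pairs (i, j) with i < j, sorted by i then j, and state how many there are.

count = 14; pairs: (0,3), (0,4), (0,5), (0,6), (1,4), (1,5), (1,6), (2,4), (2,5), (2,6), (3,6), (3,7), (4,7), (5,7)

α = atan 0.8 = 38.66°;  2α = 77.32°
n_0 = (+0.8631, +0.5050)
n_1 = (+0.6022, +0.7984)
n_2 = (+0.1890, +0.9820)
n_3 = (-0.8776, +0.4794)
n_4 = (-0.6925, -0.7214)
n_5 = (-0.4398, -0.8981)
n_6 = (+0.1142, -0.9935)
n_7 = (+0.9909, -0.1346)
  (0,1): δ = 157.36°  ·
  (0,2): δ = 131.23°  ·
  (0,3): δ = 58.98°  ✓
  (0,4): δ = 15.84°  ✓
  (0,5): δ = 33.58°  ✓
  (0,6): δ = 66.22°  ✓
  (0,7): δ = 141.93°  ·
  (1,2): δ = 153.87°  ·
  (1,3): δ = 81.62°  ·
  (1,4): δ = 6.81°  ✓
  (1,5): δ = 10.94°  ✓
  (1,6): δ = 43.58°  ✓
  (1,7): δ = 119.29°  ·
  (2,3): δ = 107.75°  ·
  (2,4): δ = 32.93°  ✓
  (2,5): δ = 15.19°  ✓
  (2,6): δ = 17.45°  ✓
  (2,7): δ = 93.16°  ·
  (3,4): δ = 105.18°  ·
  (3,5): δ = 87.44°  ·
  (3,6): δ = 54.80°  ✓
  (3,7): δ = 20.91°  ✓
  (4,5): δ = 162.26°  ·
  (4,6): δ = 129.61°  ·
  (4,7): δ = 53.90°  ✓
  (5,6): δ = 147.36°  ·
  (5,7): δ = 71.64°  ✓
  (6,7): δ = 104.29°  ·
antipodal pairs: 14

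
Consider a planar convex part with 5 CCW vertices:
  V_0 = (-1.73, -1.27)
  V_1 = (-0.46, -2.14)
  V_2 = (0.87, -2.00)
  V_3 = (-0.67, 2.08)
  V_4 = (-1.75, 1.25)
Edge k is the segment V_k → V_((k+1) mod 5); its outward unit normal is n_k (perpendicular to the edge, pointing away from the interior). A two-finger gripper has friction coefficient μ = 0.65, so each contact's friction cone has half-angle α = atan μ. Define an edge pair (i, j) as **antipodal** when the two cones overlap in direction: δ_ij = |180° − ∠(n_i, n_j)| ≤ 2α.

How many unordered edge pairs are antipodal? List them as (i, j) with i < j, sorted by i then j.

count = 3; pairs: (0,2), (1,3), (2,4)

α = atan 0.65 = 33.02°;  2α = 66.05°
n_0 = (-0.5651, -0.8250)
n_1 = (+0.1047, -0.9945)
n_2 = (+0.9356, +0.3531)
n_3 = (-0.6094, +0.7929)
n_4 = (-1.0000, -0.0079)
  (0,1): δ = 139.58°  ·
  (0,2): δ = 34.91°  ✓
  (0,3): δ = 71.96°  ·
  (0,4): δ = 124.87°  ·
  (1,2): δ = 75.33°  ·
  (1,3): δ = 31.53°  ✓
  (1,4): δ = 84.45°  ·
  (2,3): δ = 73.14°  ·
  (2,4): δ = 20.22°  ✓
  (3,4): δ = 127.09°  ·
antipodal pairs: 3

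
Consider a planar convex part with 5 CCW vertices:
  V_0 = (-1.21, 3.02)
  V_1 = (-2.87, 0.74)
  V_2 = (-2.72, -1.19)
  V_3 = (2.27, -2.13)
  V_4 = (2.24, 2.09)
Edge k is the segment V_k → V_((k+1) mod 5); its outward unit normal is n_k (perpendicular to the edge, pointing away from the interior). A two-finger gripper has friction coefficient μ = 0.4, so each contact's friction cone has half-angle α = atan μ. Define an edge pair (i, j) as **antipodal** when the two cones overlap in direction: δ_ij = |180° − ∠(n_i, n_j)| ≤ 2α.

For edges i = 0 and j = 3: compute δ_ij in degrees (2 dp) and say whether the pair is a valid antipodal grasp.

δ = 36.46°, valid

α = atan 0.4 = 21.80°;  2α = 43.60°
edge 0: e_0 = (-1.66, -2.28);  n_0 = (-0.8084, +0.5886)
edge 3: e_3 = (-0.03, +4.22);  n_3 = (+1.0000, +0.0071)
∠(n_0, n_3) = 143.54°
δ = |180° − 143.54°| = 36.46°
36.46° ≤ 2α = 43.60°  →  valid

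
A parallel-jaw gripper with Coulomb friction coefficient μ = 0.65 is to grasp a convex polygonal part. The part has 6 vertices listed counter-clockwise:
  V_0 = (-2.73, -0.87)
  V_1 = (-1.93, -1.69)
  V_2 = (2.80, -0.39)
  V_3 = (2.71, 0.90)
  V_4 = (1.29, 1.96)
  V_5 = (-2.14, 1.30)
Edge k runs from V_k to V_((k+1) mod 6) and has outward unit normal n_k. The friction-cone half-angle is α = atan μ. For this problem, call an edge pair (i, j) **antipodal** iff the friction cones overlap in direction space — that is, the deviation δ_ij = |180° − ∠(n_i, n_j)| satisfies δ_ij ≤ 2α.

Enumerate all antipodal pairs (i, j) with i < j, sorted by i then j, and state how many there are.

α = atan 0.65 = 33.02°;  2α = 66.05°
n_0 = (-0.7158, -0.6983)
n_1 = (+0.2650, -0.9642)
n_2 = (+0.9976, +0.0696)
n_3 = (+0.5982, +0.8014)
n_4 = (-0.1890, +0.9820)
n_5 = (-0.9650, +0.2624)
  (0,1): δ = 118.92°  ·
  (0,2): δ = 40.30°  ✓
  (0,3): δ = 8.97°  ✓
  (0,4): δ = 56.60°  ✓
  (0,5): δ = 120.50°  ·
  (1,2): δ = 101.38°  ·
  (1,3): δ = 52.11°  ✓
  (1,4): δ = 4.48°  ✓
  (1,5): δ = 59.42°  ✓
  (2,3): δ = 130.73°  ·
  (2,4): δ = 83.10°  ·
  (2,5): δ = 19.20°  ✓
  (3,4): δ = 132.37°  ·
  (3,5): δ = 68.47°  ·
  (4,5): δ = 116.10°  ·
antipodal pairs: 7

count = 7; pairs: (0,2), (0,3), (0,4), (1,3), (1,4), (1,5), (2,5)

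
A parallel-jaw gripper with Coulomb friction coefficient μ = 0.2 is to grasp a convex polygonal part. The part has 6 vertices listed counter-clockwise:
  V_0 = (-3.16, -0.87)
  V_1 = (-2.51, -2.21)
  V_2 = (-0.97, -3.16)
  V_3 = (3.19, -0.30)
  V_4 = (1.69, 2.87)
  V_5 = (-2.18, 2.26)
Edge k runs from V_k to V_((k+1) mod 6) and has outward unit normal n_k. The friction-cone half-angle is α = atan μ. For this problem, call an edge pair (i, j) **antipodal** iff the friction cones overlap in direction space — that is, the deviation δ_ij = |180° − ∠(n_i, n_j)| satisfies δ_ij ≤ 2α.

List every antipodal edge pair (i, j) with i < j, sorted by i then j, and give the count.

count = 1; pairs: (0,3)

α = atan 0.2 = 11.31°;  2α = 22.62°
n_0 = (-0.8997, -0.4364)
n_1 = (-0.5250, -0.8511)
n_2 = (+0.5665, -0.8240)
n_3 = (+0.9039, +0.4277)
n_4 = (-0.1557, +0.9878)
n_5 = (-0.9543, +0.2988)
  (0,1): δ = 147.55°  ·
  (0,2): δ = 81.37°  ·
  (0,3): δ = 0.55°  ✓
  (0,4): δ = 73.08°  ·
  (0,5): δ = 136.74°  ·
  (1,2): δ = 113.82°  ·
  (1,3): δ = 33.01°  ·
  (1,4): δ = 40.63°  ·
  (1,5): δ = 104.28°  ·
  (2,3): δ = 99.19°  ·
  (2,4): δ = 25.55°  ·
  (2,5): δ = 38.11°  ·
  (3,4): δ = 106.37°  ·
  (3,5): δ = 42.71°  ·
  (4,5): δ = 116.34°  ·
antipodal pairs: 1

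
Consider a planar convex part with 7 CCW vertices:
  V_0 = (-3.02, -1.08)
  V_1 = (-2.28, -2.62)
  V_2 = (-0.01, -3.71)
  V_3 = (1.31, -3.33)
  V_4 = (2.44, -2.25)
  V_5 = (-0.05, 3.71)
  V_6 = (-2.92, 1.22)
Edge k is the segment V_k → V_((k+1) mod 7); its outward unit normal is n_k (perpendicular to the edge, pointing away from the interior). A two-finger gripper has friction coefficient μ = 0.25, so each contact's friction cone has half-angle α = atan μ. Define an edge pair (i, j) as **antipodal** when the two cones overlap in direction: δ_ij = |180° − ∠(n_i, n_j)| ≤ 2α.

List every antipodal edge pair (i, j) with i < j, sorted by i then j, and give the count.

count = 4; pairs: (0,4), (2,5), (3,5), (4,6)

α = atan 0.25 = 14.04°;  2α = 28.07°
n_0 = (-0.9013, -0.4331)
n_1 = (-0.4329, -0.9015)
n_2 = (+0.2766, -0.9610)
n_3 = (+0.6909, -0.7229)
n_4 = (+0.9227, +0.3855)
n_5 = (-0.6553, +0.7553)
n_6 = (-0.9991, +0.0434)
  (0,1): δ = 141.31°  ·
  (0,2): δ = 99.61°  ·
  (0,3): δ = 71.96°  ·
  (0,4): δ = 2.99°  ✓
  (0,5): δ = 105.28°  ·
  (0,6): δ = 151.85°  ·
  (1,2): δ = 138.29°  ·
  (1,3): δ = 110.65°  ·
  (1,4): δ = 41.68°  ·
  (1,5): δ = 66.59°  ·
  (1,6): δ = 113.16°  ·
  (2,3): δ = 152.36°  ·
  (2,4): δ = 83.39°  ·
  (2,5): δ = 24.88°  ✓
  (2,6): δ = 71.45°  ·
  (3,4): δ = 111.03°  ·
  (3,5): δ = 2.76°  ✓
  (3,6): δ = 43.81°  ·
  (4,5): δ = 71.73°  ·
  (4,6): δ = 25.16°  ✓
  (5,6): δ = 133.43°  ·
antipodal pairs: 4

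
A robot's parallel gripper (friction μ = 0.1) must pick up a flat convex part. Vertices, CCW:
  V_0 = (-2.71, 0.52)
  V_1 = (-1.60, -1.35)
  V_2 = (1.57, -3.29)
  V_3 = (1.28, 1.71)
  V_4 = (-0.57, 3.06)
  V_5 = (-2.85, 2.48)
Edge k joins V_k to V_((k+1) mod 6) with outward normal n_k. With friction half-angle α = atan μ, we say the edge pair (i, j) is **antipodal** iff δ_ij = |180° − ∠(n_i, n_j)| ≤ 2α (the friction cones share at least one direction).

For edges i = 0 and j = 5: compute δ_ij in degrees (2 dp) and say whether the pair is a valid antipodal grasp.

α = atan 0.1 = 5.71°;  2α = 11.42°
edge 0: e_0 = (+1.11, -1.87);  n_0 = (-0.8599, -0.5104)
edge 5: e_5 = (+0.14, -1.96);  n_5 = (-0.9975, -0.0712)
∠(n_0, n_5) = 26.61°
δ = |180° − 26.61°| = 153.39°
153.39° > 2α = 11.42°  →  invalid

δ = 153.39°, invalid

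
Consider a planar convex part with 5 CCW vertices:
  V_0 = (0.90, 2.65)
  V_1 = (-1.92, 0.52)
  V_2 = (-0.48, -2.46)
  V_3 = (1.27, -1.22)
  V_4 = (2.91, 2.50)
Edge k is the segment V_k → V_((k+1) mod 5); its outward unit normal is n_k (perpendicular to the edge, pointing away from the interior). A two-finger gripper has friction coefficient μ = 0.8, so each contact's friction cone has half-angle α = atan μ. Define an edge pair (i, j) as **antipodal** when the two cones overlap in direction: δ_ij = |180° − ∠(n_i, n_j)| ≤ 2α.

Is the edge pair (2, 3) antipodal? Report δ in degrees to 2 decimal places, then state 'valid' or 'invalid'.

δ = 149.11°, invalid

α = atan 0.8 = 38.66°;  2α = 77.32°
edge 2: e_2 = (+1.75, +1.24);  n_2 = (+0.5781, -0.8159)
edge 3: e_3 = (+1.64, +3.72);  n_3 = (+0.9150, -0.4034)
∠(n_2, n_3) = 30.89°
δ = |180° − 30.89°| = 149.11°
149.11° > 2α = 77.32°  →  invalid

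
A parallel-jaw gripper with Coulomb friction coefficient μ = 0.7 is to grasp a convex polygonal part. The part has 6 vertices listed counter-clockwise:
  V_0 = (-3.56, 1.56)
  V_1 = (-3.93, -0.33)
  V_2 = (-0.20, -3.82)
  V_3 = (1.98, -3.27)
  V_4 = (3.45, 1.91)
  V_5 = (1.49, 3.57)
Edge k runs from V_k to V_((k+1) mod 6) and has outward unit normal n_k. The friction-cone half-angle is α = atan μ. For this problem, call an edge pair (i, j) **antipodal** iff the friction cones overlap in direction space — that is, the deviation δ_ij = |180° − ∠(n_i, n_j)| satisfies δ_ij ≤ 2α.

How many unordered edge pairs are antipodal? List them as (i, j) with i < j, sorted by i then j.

α = atan 0.7 = 34.99°;  2α = 69.98°
n_0 = (-0.9814, +0.1921)
n_1 = (-0.6832, -0.7302)
n_2 = (+0.2446, -0.9696)
n_3 = (+0.9620, -0.2730)
n_4 = (+0.6463, +0.7631)
n_5 = (-0.3698, +0.9291)
  (0,1): δ = 122.02°  ·
  (0,2): δ = 64.76°  ✓
  (0,3): δ = 4.77°  ✓
  (0,4): δ = 60.81°  ✓
  (0,5): δ = 122.78°  ·
  (1,2): δ = 122.74°  ·
  (1,3): δ = 62.75°  ✓
  (1,4): δ = 2.83°  ✓
  (1,5): δ = 64.80°  ✓
  (2,3): δ = 120.00°  ·
  (2,4): δ = 54.42°  ✓
  (2,5): δ = 7.54°  ✓
  (3,4): δ = 114.42°  ·
  (3,5): δ = 52.45°  ✓
  (4,5): δ = 118.03°  ·
antipodal pairs: 9

count = 9; pairs: (0,2), (0,3), (0,4), (1,3), (1,4), (1,5), (2,4), (2,5), (3,5)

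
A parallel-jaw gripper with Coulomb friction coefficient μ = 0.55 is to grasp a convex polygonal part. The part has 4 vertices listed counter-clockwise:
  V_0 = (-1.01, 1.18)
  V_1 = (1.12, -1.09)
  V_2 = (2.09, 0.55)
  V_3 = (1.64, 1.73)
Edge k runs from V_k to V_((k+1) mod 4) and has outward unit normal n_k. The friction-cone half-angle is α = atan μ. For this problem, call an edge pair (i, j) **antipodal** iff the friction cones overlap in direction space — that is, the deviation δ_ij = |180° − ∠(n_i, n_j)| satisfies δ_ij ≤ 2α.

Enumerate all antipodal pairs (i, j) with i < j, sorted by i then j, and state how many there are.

count = 2; pairs: (0,2), (1,3)

α = atan 0.55 = 28.81°;  2α = 57.62°
n_0 = (-0.7292, -0.6843)
n_1 = (+0.8607, -0.5091)
n_2 = (+0.9344, +0.3563)
n_3 = (-0.2032, +0.9791)
  (0,1): δ = 73.78°  ·
  (0,2): δ = 22.30°  ✓
  (0,3): δ = 58.55°  ·
  (1,2): δ = 128.52°  ·
  (1,3): δ = 47.67°  ✓
  (2,3): δ = 99.15°  ·
antipodal pairs: 2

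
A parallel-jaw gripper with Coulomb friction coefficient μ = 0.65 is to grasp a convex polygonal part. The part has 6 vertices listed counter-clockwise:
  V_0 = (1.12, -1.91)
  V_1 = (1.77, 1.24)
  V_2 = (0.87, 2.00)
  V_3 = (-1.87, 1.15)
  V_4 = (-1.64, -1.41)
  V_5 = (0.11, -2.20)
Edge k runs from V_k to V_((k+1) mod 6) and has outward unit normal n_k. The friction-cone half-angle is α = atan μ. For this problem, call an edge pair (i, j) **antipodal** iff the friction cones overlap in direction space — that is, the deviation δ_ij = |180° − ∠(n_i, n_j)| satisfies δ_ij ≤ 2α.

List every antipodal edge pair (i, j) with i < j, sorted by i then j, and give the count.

α = atan 0.65 = 33.02°;  2α = 66.05°
n_0 = (+0.9794, -0.2021)
n_1 = (+0.6452, +0.7640)
n_2 = (-0.2963, +0.9551)
n_3 = (-0.9960, -0.0895)
n_4 = (-0.4114, -0.9114)
n_5 = (+0.2760, -0.9612)
  (0,1): δ = 118.52°  ·
  (0,2): δ = 61.11°  ✓
  (0,3): δ = 16.79°  ✓
  (0,4): δ = 77.36°  ·
  (0,5): δ = 117.68°  ·
  (1,2): δ = 122.59°  ·
  (1,3): δ = 44.69°  ✓
  (1,4): δ = 15.88°  ✓
  (1,5): δ = 56.20°  ✓
  (2,3): δ = 102.10°  ·
  (2,4): δ = 41.53°  ✓
  (2,5): δ = 1.21°  ✓
  (3,4): δ = 119.43°  ·
  (3,5): δ = 79.11°  ·
  (4,5): δ = 139.68°  ·
antipodal pairs: 7

count = 7; pairs: (0,2), (0,3), (1,3), (1,4), (1,5), (2,4), (2,5)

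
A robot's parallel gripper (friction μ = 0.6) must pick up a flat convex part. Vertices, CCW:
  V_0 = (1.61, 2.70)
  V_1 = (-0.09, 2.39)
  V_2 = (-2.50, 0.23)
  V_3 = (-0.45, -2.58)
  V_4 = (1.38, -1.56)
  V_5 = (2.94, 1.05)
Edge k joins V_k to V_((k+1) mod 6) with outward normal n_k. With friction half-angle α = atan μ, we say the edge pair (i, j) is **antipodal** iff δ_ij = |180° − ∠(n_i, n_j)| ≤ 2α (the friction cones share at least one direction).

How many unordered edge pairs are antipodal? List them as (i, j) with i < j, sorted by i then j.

count = 5; pairs: (0,3), (0,4), (1,3), (1,4), (2,5)

α = atan 0.6 = 30.96°;  2α = 61.93°
n_0 = (-0.1794, +0.9838)
n_1 = (-0.6674, +0.7447)
n_2 = (-0.8079, -0.5894)
n_3 = (+0.4869, -0.8735)
n_4 = (+0.8584, -0.5130)
n_5 = (+0.7786, +0.6276)
  (0,1): δ = 148.47°  ·
  (0,2): δ = 64.22°  ·
  (0,3): δ = 18.80°  ✓
  (0,4): δ = 48.80°  ✓
  (0,5): δ = 118.54°  ·
  (1,2): δ = 95.76°  ·
  (1,3): δ = 12.73°  ✓
  (1,4): δ = 17.26°  ✓
  (1,5): δ = 87.00°  ·
  (2,3): δ = 96.98°  ·
  (2,4): δ = 66.98°  ·
  (2,5): δ = 2.76°  ✓
  (3,4): δ = 150.00°  ·
  (3,5): δ = 80.26°  ·
  (4,5): δ = 110.26°  ·
antipodal pairs: 5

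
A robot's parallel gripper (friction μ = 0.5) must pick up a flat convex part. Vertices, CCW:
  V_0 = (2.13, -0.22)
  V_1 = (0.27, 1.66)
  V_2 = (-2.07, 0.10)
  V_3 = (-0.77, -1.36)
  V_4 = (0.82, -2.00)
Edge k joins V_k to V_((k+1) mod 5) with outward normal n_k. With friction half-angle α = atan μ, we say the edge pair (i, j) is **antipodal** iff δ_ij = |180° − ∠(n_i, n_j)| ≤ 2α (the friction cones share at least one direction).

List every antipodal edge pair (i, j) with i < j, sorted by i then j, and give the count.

α = atan 0.5 = 26.57°;  2α = 53.13°
n_0 = (+0.7109, +0.7033)
n_1 = (-0.5547, +0.8321)
n_2 = (-0.7468, -0.6650)
n_3 = (-0.3734, -0.9277)
n_4 = (+0.8054, -0.5927)
  (0,1): δ = 101.00°  ·
  (0,2): δ = 3.01°  ✓
  (0,3): δ = 23.38°  ✓
  (0,4): δ = 98.95°  ·
  (1,2): δ = 82.01°  ·
  (1,3): δ = 55.62°  ·
  (1,4): δ = 19.96°  ✓
  (2,3): δ = 153.61°  ·
  (2,4): δ = 78.03°  ·
  (3,4): δ = 104.43°  ·
antipodal pairs: 3

count = 3; pairs: (0,2), (0,3), (1,4)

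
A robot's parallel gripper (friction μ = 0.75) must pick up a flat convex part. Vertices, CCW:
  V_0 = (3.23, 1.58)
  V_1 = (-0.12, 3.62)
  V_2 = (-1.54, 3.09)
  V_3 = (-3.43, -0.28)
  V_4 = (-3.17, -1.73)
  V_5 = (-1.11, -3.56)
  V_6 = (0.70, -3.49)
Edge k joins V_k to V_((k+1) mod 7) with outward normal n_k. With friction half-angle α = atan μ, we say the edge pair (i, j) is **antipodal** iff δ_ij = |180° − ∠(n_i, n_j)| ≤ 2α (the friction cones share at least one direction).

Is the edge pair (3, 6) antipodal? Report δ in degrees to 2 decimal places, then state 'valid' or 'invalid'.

α = atan 0.75 = 36.87°;  2α = 73.74°
edge 3: e_3 = (+0.26, -1.45);  n_3 = (-0.9843, -0.1765)
edge 6: e_6 = (+2.53, +5.07);  n_6 = (+0.8948, -0.4465)
∠(n_3, n_6) = 143.31°
δ = |180° − 143.31°| = 36.69°
36.69° ≤ 2α = 73.74°  →  valid

δ = 36.69°, valid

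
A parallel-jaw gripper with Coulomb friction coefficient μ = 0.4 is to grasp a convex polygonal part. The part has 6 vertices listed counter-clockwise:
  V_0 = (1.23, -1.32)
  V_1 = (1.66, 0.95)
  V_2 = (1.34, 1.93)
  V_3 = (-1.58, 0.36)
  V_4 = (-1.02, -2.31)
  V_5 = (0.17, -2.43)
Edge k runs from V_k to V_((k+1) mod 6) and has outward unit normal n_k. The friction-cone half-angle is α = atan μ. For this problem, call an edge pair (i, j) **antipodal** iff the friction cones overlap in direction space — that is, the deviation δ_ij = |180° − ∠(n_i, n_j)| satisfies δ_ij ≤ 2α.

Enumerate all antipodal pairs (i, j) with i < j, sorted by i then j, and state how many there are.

α = atan 0.4 = 21.80°;  2α = 43.60°
n_0 = (+0.9825, -0.1861)
n_1 = (+0.9506, +0.3104)
n_2 = (-0.4736, +0.8808)
n_3 = (-0.9787, -0.2053)
n_4 = (-0.1003, -0.9950)
n_5 = (+0.7232, -0.6906)
  (0,1): δ = 151.19°  ·
  (0,2): δ = 51.01°  ·
  (0,3): δ = 22.57°  ✓
  (0,4): δ = 94.97°  ·
  (0,5): δ = 147.05°  ·
  (1,2): δ = 79.82°  ·
  (1,3): δ = 6.24°  ✓
  (1,4): δ = 66.16°  ·
  (1,5): δ = 118.24°  ·
  (2,3): δ = 106.42°  ·
  (2,4): δ = 34.02°  ✓
  (2,5): δ = 18.05°  ✓
  (3,4): δ = 107.60°  ·
  (3,5): δ = 55.53°  ·
  (4,5): δ = 127.92°  ·
antipodal pairs: 4

count = 4; pairs: (0,3), (1,3), (2,4), (2,5)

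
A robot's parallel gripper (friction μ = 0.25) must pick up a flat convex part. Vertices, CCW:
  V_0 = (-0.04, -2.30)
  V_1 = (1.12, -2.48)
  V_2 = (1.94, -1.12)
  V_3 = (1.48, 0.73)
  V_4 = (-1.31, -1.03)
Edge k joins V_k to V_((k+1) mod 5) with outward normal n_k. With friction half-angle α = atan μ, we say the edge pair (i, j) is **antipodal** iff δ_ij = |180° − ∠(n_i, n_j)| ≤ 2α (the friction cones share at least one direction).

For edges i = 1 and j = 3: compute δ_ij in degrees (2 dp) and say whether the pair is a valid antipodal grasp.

δ = 26.67°, valid

α = atan 0.25 = 14.04°;  2α = 28.07°
edge 1: e_1 = (+0.82, +1.36);  n_1 = (+0.8564, -0.5163)
edge 3: e_3 = (-2.79, -1.76);  n_3 = (-0.5335, +0.8458)
∠(n_1, n_3) = 153.33°
δ = |180° − 153.33°| = 26.67°
26.67° ≤ 2α = 28.07°  →  valid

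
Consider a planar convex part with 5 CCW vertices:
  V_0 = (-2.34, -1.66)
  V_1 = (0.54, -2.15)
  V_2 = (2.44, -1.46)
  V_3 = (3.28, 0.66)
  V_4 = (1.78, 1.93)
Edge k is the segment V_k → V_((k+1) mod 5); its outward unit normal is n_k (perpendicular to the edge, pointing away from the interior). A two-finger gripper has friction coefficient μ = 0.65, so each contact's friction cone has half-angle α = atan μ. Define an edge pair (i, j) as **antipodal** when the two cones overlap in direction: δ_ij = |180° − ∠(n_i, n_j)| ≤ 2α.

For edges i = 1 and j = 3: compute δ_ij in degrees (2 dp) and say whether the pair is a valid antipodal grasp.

δ = 60.21°, valid

α = atan 0.65 = 33.02°;  2α = 66.05°
edge 1: e_1 = (+1.90, +0.69);  n_1 = (+0.3413, -0.9399)
edge 3: e_3 = (-1.50, +1.27);  n_3 = (+0.6462, +0.7632)
∠(n_1, n_3) = 119.79°
δ = |180° − 119.79°| = 60.21°
60.21° ≤ 2α = 66.05°  →  valid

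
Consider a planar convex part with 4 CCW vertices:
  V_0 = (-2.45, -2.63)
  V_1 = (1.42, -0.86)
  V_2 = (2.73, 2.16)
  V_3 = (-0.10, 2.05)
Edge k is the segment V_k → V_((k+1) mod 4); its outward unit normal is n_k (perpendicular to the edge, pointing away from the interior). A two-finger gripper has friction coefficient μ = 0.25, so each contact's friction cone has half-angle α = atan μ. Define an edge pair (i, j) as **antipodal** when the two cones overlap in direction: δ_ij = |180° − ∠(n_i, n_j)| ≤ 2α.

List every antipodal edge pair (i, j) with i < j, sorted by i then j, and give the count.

α = atan 0.25 = 14.04°;  2α = 28.07°
n_0 = (+0.4159, -0.9094)
n_1 = (+0.9174, -0.3979)
n_2 = (-0.0388, +0.9992)
n_3 = (-0.8937, +0.4487)
  (0,1): δ = 138.03°  ·
  (0,2): δ = 22.35°  ✓
  (0,3): δ = 38.76°  ·
  (1,2): δ = 64.32°  ·
  (1,3): δ = 3.21°  ✓
  (2,3): δ = 118.89°  ·
antipodal pairs: 2

count = 2; pairs: (0,2), (1,3)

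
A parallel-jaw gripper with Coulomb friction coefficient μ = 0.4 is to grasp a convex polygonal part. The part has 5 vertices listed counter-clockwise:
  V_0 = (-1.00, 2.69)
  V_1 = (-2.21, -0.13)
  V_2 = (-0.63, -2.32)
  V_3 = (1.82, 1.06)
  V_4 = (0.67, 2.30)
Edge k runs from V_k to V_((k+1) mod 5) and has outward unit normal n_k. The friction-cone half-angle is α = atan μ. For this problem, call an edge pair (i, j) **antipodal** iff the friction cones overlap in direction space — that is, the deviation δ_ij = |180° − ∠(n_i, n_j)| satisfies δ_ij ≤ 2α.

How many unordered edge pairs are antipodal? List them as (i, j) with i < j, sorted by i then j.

count = 3; pairs: (0,2), (1,3), (1,4)

α = atan 0.4 = 21.80°;  2α = 43.60°
n_0 = (-0.9190, +0.3943)
n_1 = (-0.8110, -0.5851)
n_2 = (+0.8097, -0.5869)
n_3 = (+0.7332, +0.6800)
n_4 = (+0.2274, +0.9738)
  (0,1): δ = 120.97°  ·
  (0,2): δ = 12.71°  ✓
  (0,3): δ = 66.07°  ·
  (0,4): δ = 100.08°  ·
  (1,2): δ = 71.75°  ·
  (1,3): δ = 7.03°  ✓
  (1,4): δ = 41.05°  ✓
  (2,3): δ = 101.22°  ·
  (2,4): δ = 67.21°  ·
  (3,4): δ = 145.99°  ·
antipodal pairs: 3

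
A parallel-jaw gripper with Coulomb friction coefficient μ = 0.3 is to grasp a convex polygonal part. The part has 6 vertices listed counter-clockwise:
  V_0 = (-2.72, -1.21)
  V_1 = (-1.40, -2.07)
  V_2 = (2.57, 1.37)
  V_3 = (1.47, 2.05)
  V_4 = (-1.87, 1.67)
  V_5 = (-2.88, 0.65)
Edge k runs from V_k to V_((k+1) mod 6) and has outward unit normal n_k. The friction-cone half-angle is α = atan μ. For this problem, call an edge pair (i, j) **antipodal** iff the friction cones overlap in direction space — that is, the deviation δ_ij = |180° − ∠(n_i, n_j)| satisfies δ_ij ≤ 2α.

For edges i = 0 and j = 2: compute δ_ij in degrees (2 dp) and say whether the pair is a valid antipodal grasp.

α = atan 0.3 = 16.70°;  2α = 33.40°
edge 0: e_0 = (+1.32, -0.86);  n_0 = (-0.5459, -0.8379)
edge 2: e_2 = (-1.10, +0.68);  n_2 = (+0.5258, +0.8506)
∠(n_0, n_2) = 178.64°
δ = |180° − 178.64°| = 1.36°
1.36° ≤ 2α = 33.40°  →  valid

δ = 1.36°, valid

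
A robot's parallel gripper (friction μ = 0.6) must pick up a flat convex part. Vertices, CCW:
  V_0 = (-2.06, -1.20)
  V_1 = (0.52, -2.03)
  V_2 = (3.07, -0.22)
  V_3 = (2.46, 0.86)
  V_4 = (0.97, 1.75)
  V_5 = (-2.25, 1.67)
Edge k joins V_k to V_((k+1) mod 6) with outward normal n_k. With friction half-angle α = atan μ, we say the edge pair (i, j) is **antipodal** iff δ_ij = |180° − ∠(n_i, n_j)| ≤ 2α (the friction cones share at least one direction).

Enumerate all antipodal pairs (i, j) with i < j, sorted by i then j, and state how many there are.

α = atan 0.6 = 30.96°;  2α = 61.93°
n_0 = (-0.3062, -0.9520)
n_1 = (+0.5788, -0.8155)
n_2 = (+0.8707, +0.4918)
n_3 = (+0.5128, +0.8585)
n_4 = (-0.0248, +0.9997)
n_5 = (-0.9978, -0.0661)
  (0,1): δ = 126.80°  ·
  (0,2): δ = 42.71°  ✓
  (0,3): δ = 13.02°  ✓
  (0,4): δ = 19.26°  ✓
  (0,5): δ = 111.62°  ·
  (1,2): δ = 95.91°  ·
  (1,3): δ = 66.22°  ·
  (1,4): δ = 33.94°  ✓
  (1,5): δ = 58.42°  ✓
  (2,3): δ = 150.31°  ·
  (2,4): δ = 118.04°  ·
  (2,5): δ = 25.67°  ✓
  (3,4): δ = 147.73°  ·
  (3,5): δ = 55.36°  ✓
  (4,5): δ = 87.64°  ·
antipodal pairs: 7

count = 7; pairs: (0,2), (0,3), (0,4), (1,4), (1,5), (2,5), (3,5)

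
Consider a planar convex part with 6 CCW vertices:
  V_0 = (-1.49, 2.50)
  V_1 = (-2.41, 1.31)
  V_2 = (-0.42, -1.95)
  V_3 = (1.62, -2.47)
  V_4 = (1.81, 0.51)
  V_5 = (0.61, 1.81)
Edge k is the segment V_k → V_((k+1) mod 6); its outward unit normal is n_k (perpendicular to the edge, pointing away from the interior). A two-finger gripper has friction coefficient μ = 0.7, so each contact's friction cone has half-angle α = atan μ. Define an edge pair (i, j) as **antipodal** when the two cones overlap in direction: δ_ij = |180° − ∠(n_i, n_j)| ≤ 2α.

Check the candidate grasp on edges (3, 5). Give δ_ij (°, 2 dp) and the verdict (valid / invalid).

α = atan 0.7 = 34.99°;  2α = 69.98°
edge 3: e_3 = (+0.19, +2.98);  n_3 = (+0.9980, -0.0636)
edge 5: e_5 = (-2.10, +0.69);  n_5 = (+0.3122, +0.9500)
∠(n_3, n_5) = 75.46°
δ = |180° − 75.46°| = 104.54°
104.54° > 2α = 69.98°  →  invalid

δ = 104.54°, invalid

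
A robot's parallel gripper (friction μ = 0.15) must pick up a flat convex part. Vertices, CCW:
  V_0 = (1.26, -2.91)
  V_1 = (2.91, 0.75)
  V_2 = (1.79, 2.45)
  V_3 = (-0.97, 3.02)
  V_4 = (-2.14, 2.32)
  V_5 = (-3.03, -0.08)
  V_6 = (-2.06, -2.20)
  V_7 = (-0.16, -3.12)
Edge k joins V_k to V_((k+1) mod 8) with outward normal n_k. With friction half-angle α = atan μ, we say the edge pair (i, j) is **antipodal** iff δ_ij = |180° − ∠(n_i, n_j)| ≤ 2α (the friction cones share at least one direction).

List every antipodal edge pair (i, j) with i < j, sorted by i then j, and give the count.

α = atan 0.15 = 8.53°;  2α = 17.06°
n_0 = (+0.9116, -0.4110)
n_1 = (+0.8351, +0.5502)
n_2 = (+0.2023, +0.9793)
n_3 = (-0.5134, +0.8581)
n_4 = (-0.9376, +0.3477)
n_5 = (-0.9093, -0.4161)
n_6 = (-0.4358, -0.9000)
n_7 = (+0.1463, -0.9892)
  (0,1): δ = 122.36°  ·
  (0,2): δ = 77.40°  ·
  (0,3): δ = 34.84°  ·
  (0,4): δ = 3.92°  ✓
  (0,5): δ = 48.85°  ·
  (0,6): δ = 88.43°  ·
  (0,7): δ = 122.68°  ·
  (1,2): δ = 135.05°  ·
  (1,3): δ = 92.49°  ·
  (1,4): δ = 53.72°  ·
  (1,5): δ = 8.79°  ✓
  (1,6): δ = 30.79°  ·
  (1,7): δ = 65.03°  ·
  (2,3): δ = 137.44°  ·
  (2,4): δ = 98.68°  ·
  (2,5): δ = 53.74°  ·
  (2,6): δ = 14.17°  ✓
  (2,7): δ = 20.08°  ·
  (3,4): δ = 141.24°  ·
  (3,5): δ = 96.31°  ·
  (3,6): δ = 56.73°  ·
  (3,7): δ = 22.48°  ·
  (4,5): δ = 135.07°  ·
  (4,6): δ = 95.49°  ·
  (4,7): δ = 61.24°  ·
  (5,6): δ = 140.42°  ·
  (5,7): δ = 106.17°  ·
  (6,7): δ = 145.75°  ·
antipodal pairs: 3

count = 3; pairs: (0,4), (1,5), (2,6)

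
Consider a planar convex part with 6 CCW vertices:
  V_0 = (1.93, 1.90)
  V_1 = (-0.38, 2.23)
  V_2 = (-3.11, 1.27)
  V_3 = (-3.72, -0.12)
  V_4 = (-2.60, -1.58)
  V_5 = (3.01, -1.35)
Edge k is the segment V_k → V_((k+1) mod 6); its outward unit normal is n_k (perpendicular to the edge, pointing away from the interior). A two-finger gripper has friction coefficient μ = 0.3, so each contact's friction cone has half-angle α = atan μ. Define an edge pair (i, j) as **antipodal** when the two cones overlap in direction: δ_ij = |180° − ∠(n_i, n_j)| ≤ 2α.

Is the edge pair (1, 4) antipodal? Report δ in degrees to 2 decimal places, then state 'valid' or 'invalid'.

δ = 17.03°, valid

α = atan 0.3 = 16.70°;  2α = 33.40°
edge 1: e_1 = (-2.73, -0.96);  n_1 = (-0.3317, +0.9434)
edge 4: e_4 = (+5.61, +0.23);  n_4 = (+0.0410, -0.9992)
∠(n_1, n_4) = 162.97°
δ = |180° − 162.97°| = 17.03°
17.03° ≤ 2α = 33.40°  →  valid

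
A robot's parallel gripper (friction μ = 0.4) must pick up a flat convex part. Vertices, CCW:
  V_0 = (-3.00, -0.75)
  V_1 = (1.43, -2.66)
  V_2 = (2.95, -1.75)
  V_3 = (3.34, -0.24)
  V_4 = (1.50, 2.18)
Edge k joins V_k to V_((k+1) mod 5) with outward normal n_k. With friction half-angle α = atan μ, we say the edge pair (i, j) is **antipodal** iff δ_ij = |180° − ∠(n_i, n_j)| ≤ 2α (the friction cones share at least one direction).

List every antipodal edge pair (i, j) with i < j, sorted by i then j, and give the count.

count = 3; pairs: (0,3), (1,4), (2,4)

α = atan 0.4 = 21.80°;  2α = 43.60°
n_0 = (-0.3959, -0.9183)
n_1 = (+0.5137, -0.8580)
n_2 = (+0.9682, -0.2501)
n_3 = (+0.7960, +0.6053)
n_4 = (-0.5456, +0.8380)
  (0,1): δ = 125.77°  ·
  (0,2): δ = 81.16°  ·
  (0,3): δ = 29.43°  ✓
  (0,4): δ = 56.39°  ·
  (1,2): δ = 135.39°  ·
  (1,3): δ = 83.66°  ·
  (1,4): δ = 2.16°  ✓
  (2,3): δ = 128.27°  ·
  (2,4): δ = 42.45°  ✓
  (3,4): δ = 94.18°  ·
antipodal pairs: 3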